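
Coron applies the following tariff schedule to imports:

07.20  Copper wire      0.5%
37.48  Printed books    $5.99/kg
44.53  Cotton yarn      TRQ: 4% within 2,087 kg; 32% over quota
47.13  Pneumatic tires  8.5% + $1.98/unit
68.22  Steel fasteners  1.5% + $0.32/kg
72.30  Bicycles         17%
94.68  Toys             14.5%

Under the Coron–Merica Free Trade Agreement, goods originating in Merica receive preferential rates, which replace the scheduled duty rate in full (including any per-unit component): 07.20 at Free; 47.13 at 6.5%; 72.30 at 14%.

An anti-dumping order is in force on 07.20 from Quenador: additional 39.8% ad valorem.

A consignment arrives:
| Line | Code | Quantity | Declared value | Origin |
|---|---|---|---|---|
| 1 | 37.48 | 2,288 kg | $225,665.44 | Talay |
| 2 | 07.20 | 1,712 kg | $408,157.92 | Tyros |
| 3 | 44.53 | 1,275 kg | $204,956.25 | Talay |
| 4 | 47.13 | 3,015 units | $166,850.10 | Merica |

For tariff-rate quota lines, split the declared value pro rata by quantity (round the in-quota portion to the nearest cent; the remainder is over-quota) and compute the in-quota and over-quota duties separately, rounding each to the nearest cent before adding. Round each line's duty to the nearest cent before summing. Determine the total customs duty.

$34,789.42

Line 1 (37.48, Talay, 2,288 kg, $225,665.44):
Base rate for 37.48 is $5.99/kg.
Duty = 2,288 × $5.99 = $13,705.12.
Line 2 (07.20, Tyros, 1,712 kg, $408,157.92):
Base rate for 07.20 is 0.5%.
07.20 has an FTA preferential rate, but origin Tyros is not Merica; base rate stands.
The additional-duty order on 07.20 targets Quenador, not Tyros; it does not apply.
Duty = $408,157.92 × 0.5% = $2,040.79.
Line 3 (44.53, Talay, 1,275 kg, $204,956.25):
Code 44.53 is under a tariff-rate quota (threshold 2,087 kg). Quantity 1,275 kg is within the quota, so the in-quota rate 4% applies to the full value.
Duty = $204,956.25 × 4% = $8,198.25.
Line 4 (47.13, Merica, 3,015 units, $166,850.10):
Base rate for 47.13 is 8.5% + $1.98/unit.
Origin Merica qualifies under the Coron–Merica agreement and 47.13 is covered: preferential rate 6.5% applies instead.
Duty = $166,850.10 × 6.5% = $10,845.26.
Total = $13,705.12 + $2,040.79 + $8,198.25 + $10,845.26 = $34,789.42.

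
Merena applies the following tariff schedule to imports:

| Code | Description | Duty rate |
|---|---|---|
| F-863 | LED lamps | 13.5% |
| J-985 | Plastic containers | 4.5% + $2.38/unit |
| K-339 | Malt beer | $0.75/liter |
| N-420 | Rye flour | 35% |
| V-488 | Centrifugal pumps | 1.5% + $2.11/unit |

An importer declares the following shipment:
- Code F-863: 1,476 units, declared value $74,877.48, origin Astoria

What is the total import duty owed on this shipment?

Line 1 (F-863, Astoria, 1,476 units, $74,877.48):
Base rate for F-863 is 13.5%.
Duty = $74,877.48 × 13.5% = $10,108.46.

$10,108.46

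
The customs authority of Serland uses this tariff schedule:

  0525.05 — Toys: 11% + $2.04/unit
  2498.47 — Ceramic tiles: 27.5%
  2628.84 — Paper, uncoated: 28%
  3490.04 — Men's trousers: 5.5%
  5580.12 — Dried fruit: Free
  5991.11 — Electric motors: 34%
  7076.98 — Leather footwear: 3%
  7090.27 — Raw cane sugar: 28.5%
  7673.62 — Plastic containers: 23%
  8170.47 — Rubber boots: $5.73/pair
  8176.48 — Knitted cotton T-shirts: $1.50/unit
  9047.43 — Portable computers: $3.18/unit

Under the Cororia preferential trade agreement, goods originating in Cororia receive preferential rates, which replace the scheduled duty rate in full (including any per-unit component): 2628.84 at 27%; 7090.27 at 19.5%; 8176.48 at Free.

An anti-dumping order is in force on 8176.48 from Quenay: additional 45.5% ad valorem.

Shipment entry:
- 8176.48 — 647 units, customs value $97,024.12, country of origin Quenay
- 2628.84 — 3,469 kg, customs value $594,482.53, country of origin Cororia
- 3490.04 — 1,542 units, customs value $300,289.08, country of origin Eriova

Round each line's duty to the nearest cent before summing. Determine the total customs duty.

Line 1 (8176.48, Quenay, 647 units, $97,024.12):
Base rate for 8176.48 is $1.50/unit.
8176.48 has an FTA preferential rate, but origin Quenay is not Cororia; base rate stands.
Additional duty on 8176.48 from Quenay: +45.5% ad valorem. Applied ad valorem rate = 45.5%.
Duty = $97,024.12 × 45.5% + 647 × $1.50 = $45,116.47.
Line 2 (2628.84, Cororia, 3,469 kg, $594,482.53):
Base rate for 2628.84 is 28%.
Origin Cororia qualifies under the Serland–Cororia agreement and 2628.84 is covered: preferential rate 27% applies instead.
Duty = $594,482.53 × 27% = $160,510.28.
Line 3 (3490.04, Eriova, 1,542 units, $300,289.08):
Base rate for 3490.04 is 5.5%.
Duty = $300,289.08 × 5.5% = $16,515.90.
Total = $45,116.47 + $160,510.28 + $16,515.90 = $222,142.65.

$222,142.65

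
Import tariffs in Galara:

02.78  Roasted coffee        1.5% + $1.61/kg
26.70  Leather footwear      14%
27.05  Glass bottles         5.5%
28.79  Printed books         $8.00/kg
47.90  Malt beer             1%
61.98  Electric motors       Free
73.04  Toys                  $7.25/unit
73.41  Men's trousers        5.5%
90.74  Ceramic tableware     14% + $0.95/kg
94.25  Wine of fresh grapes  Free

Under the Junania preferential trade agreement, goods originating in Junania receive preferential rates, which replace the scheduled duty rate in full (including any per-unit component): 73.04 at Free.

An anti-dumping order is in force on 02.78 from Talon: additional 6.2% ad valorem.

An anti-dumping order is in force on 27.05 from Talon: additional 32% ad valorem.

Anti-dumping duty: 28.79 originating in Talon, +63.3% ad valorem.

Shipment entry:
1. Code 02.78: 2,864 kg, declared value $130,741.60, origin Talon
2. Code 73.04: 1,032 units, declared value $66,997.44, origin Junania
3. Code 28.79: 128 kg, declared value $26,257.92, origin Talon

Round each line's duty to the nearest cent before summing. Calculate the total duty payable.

Line 1 (02.78, Talon, 2,864 kg, $130,741.60):
Base rate for 02.78 is 1.5% + $1.61/kg.
Additional duty on 02.78 from Talon: +6.2%. Applied ad valorem rate: 1.5% + 6.2% = 7.7%.
Duty = $130,741.60 × 7.7% + 2,864 × $1.61 = $14,678.14.
Line 2 (73.04, Junania, 1,032 units, $66,997.44):
Base rate for 73.04 is $7.25/unit.
Origin Junania qualifies under the Galara–Junania agreement and 73.04 is covered: preferential rate Free applies instead.
Duty = $66,997.44 × 0% = $0.00.
Line 3 (28.79, Talon, 128 kg, $26,257.92):
Base rate for 28.79 is $8.00/kg.
Additional duty on 28.79 from Talon: +63.3% ad valorem. Applied ad valorem rate = 63.3%.
Duty = $26,257.92 × 63.3% + 128 × $8.00 = $17,645.26.
Total = $14,678.14 + $0.00 + $17,645.26 = $32,323.40.

$32,323.40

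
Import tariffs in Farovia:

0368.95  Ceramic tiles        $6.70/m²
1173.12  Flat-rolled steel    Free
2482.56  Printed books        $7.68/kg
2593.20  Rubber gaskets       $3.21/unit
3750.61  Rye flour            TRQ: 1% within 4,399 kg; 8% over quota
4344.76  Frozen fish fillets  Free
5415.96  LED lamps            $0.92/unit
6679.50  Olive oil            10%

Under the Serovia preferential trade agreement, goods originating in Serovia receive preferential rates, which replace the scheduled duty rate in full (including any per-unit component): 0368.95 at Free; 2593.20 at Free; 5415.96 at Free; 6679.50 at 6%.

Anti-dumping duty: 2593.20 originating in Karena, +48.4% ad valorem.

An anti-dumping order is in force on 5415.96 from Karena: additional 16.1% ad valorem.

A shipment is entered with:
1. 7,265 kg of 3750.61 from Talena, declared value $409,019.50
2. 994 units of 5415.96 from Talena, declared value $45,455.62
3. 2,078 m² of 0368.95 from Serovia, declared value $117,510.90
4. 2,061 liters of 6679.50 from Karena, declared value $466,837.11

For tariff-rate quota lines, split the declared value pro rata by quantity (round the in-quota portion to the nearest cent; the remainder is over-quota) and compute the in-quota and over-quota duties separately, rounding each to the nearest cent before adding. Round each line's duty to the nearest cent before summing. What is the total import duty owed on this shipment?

Line 1 (3750.61, Talena, 7,265 kg, $409,019.50):
Code 3750.61 is under a tariff-rate quota (threshold 4,399 kg). In-quota: 4,399 kg at 1%; over-quota: 2,866 kg at 8%.
Pro-rata value split: in-quota = $409,019.50 × 4,399/7,265 = $247,663.70; over-quota = $409,019.50 − $247,663.70 = $161,355.80.
In-quota duty = $247,663.70 × 1% = $2,476.64. Over-quota duty = $161,355.80 × 8% = $12,908.46.
Line duty = $2,476.64 + $12,908.46 = $15,385.10.
Line 2 (5415.96, Talena, 994 units, $45,455.62):
Base rate for 5415.96 is $0.92/unit.
5415.96 has an FTA preferential rate, but origin Talena is not Serovia; base rate stands.
The additional-duty order on 5415.96 targets Karena, not Talena; it does not apply.
Duty = 994 × $0.92 = $914.48.
Line 3 (0368.95, Serovia, 2,078 m², $117,510.90):
Base rate for 0368.95 is $6.70/m².
Origin Serovia qualifies under the Farovia–Serovia agreement and 0368.95 is covered: preferential rate Free applies instead.
Duty = $117,510.90 × 0% = $0.00.
Line 4 (6679.50, Karena, 2,061 liters, $466,837.11):
Base rate for 6679.50 is 10%.
6679.50 has an FTA preferential rate, but origin Karena is not Serovia; base rate stands.
Duty = $466,837.11 × 10% = $46,683.71.
Total = $15,385.10 + $914.48 + $0.00 + $46,683.71 = $62,983.29.

$62,983.29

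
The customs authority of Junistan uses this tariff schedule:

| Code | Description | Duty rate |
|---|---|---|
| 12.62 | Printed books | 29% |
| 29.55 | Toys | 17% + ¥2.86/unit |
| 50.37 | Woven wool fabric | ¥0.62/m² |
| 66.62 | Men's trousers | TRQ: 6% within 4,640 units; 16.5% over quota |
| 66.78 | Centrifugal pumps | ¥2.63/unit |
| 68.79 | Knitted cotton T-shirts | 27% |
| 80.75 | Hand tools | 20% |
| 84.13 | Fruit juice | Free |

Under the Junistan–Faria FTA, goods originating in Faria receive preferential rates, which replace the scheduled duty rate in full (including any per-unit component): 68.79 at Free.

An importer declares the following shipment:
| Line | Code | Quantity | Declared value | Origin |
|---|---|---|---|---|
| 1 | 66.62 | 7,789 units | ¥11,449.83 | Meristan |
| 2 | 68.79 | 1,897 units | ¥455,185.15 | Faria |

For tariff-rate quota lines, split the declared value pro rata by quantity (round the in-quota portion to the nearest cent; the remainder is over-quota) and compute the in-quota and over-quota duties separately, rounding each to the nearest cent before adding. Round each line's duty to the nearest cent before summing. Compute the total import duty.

¥1,173.04

Line 1 (66.62, Meristan, 7,789 units, ¥11,449.83):
Code 66.62 is under a tariff-rate quota (threshold 4,640 units). In-quota: 4,640 units at 6%; over-quota: 3,149 units at 16.5%.
Pro-rata value split: in-quota = ¥11,449.83 × 4,640/7,789 = ¥6,820.80; over-quota = ¥11,449.83 − ¥6,820.80 = ¥4,629.03.
In-quota duty = ¥6,820.80 × 6% = ¥409.25. Over-quota duty = ¥4,629.03 × 16.5% = ¥763.79.
Line duty = ¥409.25 + ¥763.79 = ¥1,173.04.
Line 2 (68.79, Faria, 1,897 units, ¥455,185.15):
Base rate for 68.79 is 27%.
Origin Faria qualifies under the Junistan–Faria agreement and 68.79 is covered: preferential rate Free applies instead.
Duty = ¥455,185.15 × 0% = ¥0.00.
Total = ¥1,173.04 + ¥0.00 = ¥1,173.04.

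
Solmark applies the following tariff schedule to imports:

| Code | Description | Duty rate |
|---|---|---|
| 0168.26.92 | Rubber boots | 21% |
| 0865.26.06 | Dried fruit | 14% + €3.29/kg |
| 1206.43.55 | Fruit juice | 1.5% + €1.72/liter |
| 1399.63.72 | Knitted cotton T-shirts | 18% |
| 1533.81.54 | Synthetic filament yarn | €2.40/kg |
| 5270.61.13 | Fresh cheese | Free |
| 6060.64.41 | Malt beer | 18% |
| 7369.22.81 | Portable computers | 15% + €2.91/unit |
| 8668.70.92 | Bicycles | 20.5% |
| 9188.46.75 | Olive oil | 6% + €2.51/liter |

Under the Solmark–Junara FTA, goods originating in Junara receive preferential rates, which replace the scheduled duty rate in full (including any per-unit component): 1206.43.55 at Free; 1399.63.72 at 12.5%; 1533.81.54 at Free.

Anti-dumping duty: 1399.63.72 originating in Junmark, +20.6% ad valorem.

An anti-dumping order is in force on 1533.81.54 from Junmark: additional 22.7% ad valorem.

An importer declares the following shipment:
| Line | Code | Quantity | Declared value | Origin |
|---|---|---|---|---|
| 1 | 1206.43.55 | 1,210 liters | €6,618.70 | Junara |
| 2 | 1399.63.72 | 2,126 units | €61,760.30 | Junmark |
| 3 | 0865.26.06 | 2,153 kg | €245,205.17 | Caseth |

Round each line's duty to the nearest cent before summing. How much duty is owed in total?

Line 1 (1206.43.55, Junara, 1,210 liters, €6,618.70):
Base rate for 1206.43.55 is 1.5% + €1.72/liter.
Origin Junara qualifies under the Solmark–Junara agreement and 1206.43.55 is covered: preferential rate Free applies instead.
Duty = €6,618.70 × 0% = €0.00.
Line 2 (1399.63.72, Junmark, 2,126 units, €61,760.30):
Base rate for 1399.63.72 is 18%.
1399.63.72 has an FTA preferential rate, but origin Junmark is not Junara; base rate stands.
Additional duty on 1399.63.72 from Junmark: +20.6%. Applied ad valorem rate: 18% + 20.6% = 38.6%.
Duty = €61,760.30 × 38.6% = €23,839.48.
Line 3 (0865.26.06, Caseth, 2,153 kg, €245,205.17):
Base rate for 0865.26.06 is 14% + €3.29/kg.
Duty = €245,205.17 × 14% + 2,153 × €3.29 = €41,412.09.
Total = €0.00 + €23,839.48 + €41,412.09 = €65,251.57.

€65,251.57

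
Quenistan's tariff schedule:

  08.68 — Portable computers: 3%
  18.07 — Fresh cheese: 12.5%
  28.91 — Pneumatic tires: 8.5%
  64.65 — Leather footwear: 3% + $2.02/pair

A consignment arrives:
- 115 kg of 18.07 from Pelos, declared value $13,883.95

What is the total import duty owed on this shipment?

$1,735.49

Line 1 (18.07, Pelos, 115 kg, $13,883.95):
Base rate for 18.07 is 12.5%.
Duty = $13,883.95 × 12.5% = $1,735.49.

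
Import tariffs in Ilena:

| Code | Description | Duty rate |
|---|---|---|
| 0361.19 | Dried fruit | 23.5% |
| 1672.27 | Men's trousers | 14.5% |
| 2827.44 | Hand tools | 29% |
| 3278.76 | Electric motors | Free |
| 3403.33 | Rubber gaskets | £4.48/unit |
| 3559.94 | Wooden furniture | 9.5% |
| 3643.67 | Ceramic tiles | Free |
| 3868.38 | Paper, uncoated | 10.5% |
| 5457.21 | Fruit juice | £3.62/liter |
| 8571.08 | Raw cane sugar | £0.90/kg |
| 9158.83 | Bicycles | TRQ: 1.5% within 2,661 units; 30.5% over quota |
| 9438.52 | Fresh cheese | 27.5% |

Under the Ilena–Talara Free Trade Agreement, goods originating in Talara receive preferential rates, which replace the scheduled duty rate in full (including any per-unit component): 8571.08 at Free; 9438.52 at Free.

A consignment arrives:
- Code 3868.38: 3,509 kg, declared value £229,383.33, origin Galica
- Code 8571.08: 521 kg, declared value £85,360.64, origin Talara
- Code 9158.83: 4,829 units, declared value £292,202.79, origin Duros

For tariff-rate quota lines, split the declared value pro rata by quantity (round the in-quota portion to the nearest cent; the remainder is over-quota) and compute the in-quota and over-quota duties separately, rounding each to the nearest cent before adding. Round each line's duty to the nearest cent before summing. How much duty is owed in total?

£66,512.14

Line 1 (3868.38, Galica, 3,509 kg, £229,383.33):
Base rate for 3868.38 is 10.5%.
Duty = £229,383.33 × 10.5% = £24,085.25.
Line 2 (8571.08, Talara, 521 kg, £85,360.64):
Base rate for 8571.08 is £0.90/kg.
Origin Talara qualifies under the Ilena–Talara agreement and 8571.08 is covered: preferential rate Free applies instead.
Duty = £85,360.64 × 0% = £0.00.
Line 3 (9158.83, Duros, 4,829 units, £292,202.79):
Code 9158.83 is under a tariff-rate quota (threshold 2,661 units). In-quota: 2,661 units at 1.5%; over-quota: 2,168 units at 30.5%.
Pro-rata value split: in-quota = £292,202.79 × 2,661/4,829 = £161,017.11; over-quota = £292,202.79 − £161,017.11 = £131,185.68.
In-quota duty = £161,017.11 × 1.5% = £2,415.26. Over-quota duty = £131,185.68 × 30.5% = £40,011.63.
Line duty = £2,415.26 + £40,011.63 = £42,426.89.
Total = £24,085.25 + £0.00 + £42,426.89 = £66,512.14.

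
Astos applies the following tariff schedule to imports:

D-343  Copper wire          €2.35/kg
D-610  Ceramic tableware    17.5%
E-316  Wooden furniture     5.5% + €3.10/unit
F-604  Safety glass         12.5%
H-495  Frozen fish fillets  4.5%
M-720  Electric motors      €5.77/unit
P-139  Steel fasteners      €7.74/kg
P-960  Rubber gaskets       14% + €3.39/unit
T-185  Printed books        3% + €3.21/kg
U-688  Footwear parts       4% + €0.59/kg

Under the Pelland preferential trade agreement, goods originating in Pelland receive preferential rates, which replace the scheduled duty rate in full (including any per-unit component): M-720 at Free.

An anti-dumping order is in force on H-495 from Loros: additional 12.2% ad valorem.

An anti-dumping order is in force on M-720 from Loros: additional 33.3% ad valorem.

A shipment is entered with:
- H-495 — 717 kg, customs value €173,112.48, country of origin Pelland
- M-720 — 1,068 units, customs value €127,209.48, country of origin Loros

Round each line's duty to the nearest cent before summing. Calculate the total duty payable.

€56,313.18

Line 1 (H-495, Pelland, 717 kg, €173,112.48):
Base rate for H-495 is 4.5%.
Origin Pelland is the FTA partner but H-495 is not on the preference list; base rate stands.
The additional-duty order on H-495 targets Loros, not Pelland; it does not apply.
Duty = €173,112.48 × 4.5% = €7,790.06.
Line 2 (M-720, Loros, 1,068 units, €127,209.48):
Base rate for M-720 is €5.77/unit.
M-720 has an FTA preferential rate, but origin Loros is not Pelland; base rate stands.
Additional duty on M-720 from Loros: +33.3% ad valorem. Applied ad valorem rate = 33.3%.
Duty = €127,209.48 × 33.3% + 1,068 × €5.77 = €48,523.12.
Total = €7,790.06 + €48,523.12 = €56,313.18.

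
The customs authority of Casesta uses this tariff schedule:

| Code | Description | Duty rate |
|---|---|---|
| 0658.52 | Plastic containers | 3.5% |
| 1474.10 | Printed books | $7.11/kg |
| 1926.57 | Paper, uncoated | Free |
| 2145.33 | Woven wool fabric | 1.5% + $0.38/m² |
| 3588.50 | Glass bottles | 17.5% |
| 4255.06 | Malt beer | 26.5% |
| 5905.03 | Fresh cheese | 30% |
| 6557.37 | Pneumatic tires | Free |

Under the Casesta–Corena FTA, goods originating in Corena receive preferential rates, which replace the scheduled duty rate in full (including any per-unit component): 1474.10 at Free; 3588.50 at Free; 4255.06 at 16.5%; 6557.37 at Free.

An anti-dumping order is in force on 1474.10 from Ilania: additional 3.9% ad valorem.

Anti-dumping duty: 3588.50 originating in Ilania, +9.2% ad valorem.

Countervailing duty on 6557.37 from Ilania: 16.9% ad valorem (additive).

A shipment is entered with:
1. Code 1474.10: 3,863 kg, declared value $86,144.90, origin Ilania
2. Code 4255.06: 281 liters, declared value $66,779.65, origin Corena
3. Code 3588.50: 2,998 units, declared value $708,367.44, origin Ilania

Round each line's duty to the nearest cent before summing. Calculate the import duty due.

Line 1 (1474.10, Ilania, 3,863 kg, $86,144.90):
Base rate for 1474.10 is $7.11/kg.
1474.10 has an FTA preferential rate, but origin Ilania is not Corena; base rate stands.
Additional duty on 1474.10 from Ilania: +3.9% ad valorem. Applied ad valorem rate = 3.9%.
Duty = $86,144.90 × 3.9% + 3,863 × $7.11 = $30,825.58.
Line 2 (4255.06, Corena, 281 liters, $66,779.65):
Base rate for 4255.06 is 26.5%.
Origin Corena qualifies under the Casesta–Corena agreement and 4255.06 is covered: preferential rate 16.5% applies instead.
Duty = $66,779.65 × 16.5% = $11,018.64.
Line 3 (3588.50, Ilania, 2,998 units, $708,367.44):
Base rate for 3588.50 is 17.5%.
3588.50 has an FTA preferential rate, but origin Ilania is not Corena; base rate stands.
Additional duty on 3588.50 from Ilania: +9.2%. Applied ad valorem rate: 17.5% + 9.2% = 26.7%.
Duty = $708,367.44 × 26.7% = $189,134.11.
Total = $30,825.58 + $11,018.64 + $189,134.11 = $230,978.33.

$230,978.33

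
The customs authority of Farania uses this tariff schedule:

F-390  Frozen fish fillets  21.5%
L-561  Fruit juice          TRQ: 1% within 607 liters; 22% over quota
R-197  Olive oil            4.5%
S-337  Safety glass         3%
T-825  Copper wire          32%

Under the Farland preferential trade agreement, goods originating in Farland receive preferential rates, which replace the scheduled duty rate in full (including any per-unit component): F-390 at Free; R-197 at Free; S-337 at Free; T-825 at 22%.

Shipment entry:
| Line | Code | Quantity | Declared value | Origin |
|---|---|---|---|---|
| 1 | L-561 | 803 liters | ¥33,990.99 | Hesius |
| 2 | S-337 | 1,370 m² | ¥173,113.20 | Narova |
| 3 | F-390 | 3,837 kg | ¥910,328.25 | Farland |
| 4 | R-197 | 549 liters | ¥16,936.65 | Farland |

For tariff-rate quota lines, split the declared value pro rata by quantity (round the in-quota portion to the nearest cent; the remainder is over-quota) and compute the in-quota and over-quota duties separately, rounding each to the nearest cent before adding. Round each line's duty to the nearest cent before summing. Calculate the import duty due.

Line 1 (L-561, Hesius, 803 liters, ¥33,990.99):
Code L-561 is under a tariff-rate quota (threshold 607 liters). In-quota: 607 liters at 1%; over-quota: 196 liters at 22%.
Pro-rata value split: in-quota = ¥33,990.99 × 607/803 = ¥25,694.31; over-quota = ¥33,990.99 − ¥25,694.31 = ¥8,296.68.
In-quota duty = ¥25,694.31 × 1% = ¥256.94. Over-quota duty = ¥8,296.68 × 22% = ¥1,825.27.
Line duty = ¥256.94 + ¥1,825.27 = ¥2,082.21.
Line 2 (S-337, Narova, 1,370 m², ¥173,113.20):
Base rate for S-337 is 3%.
S-337 has an FTA preferential rate, but origin Narova is not Farland; base rate stands.
Duty = ¥173,113.20 × 3% = ¥5,193.40.
Line 3 (F-390, Farland, 3,837 kg, ¥910,328.25):
Base rate for F-390 is 21.5%.
Origin Farland qualifies under the Farania–Farland agreement and F-390 is covered: preferential rate Free applies instead.
Duty = ¥910,328.25 × 0% = ¥0.00.
Line 4 (R-197, Farland, 549 liters, ¥16,936.65):
Base rate for R-197 is 4.5%.
Origin Farland qualifies under the Farania–Farland agreement and R-197 is covered: preferential rate Free applies instead.
Duty = ¥16,936.65 × 0% = ¥0.00.
Total = ¥2,082.21 + ¥5,193.40 + ¥0.00 + ¥0.00 = ¥7,275.61.

¥7,275.61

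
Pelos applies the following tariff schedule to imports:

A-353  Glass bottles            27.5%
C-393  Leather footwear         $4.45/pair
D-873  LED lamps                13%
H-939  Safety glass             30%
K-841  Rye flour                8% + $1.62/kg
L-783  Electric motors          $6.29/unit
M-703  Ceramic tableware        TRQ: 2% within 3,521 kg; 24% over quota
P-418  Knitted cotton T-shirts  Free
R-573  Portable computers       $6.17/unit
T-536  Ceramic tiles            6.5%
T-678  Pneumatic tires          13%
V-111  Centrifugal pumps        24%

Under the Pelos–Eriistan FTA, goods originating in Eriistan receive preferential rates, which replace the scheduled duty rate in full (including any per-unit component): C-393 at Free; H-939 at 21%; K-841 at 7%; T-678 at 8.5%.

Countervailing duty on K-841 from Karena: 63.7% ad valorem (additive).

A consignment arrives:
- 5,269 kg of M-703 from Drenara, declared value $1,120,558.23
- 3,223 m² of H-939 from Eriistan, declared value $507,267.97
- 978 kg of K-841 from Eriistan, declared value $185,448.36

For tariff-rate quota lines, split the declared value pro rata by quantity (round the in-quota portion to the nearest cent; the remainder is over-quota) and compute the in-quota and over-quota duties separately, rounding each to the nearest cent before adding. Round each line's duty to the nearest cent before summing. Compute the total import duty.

$223,703.20

Line 1 (M-703, Drenara, 5,269 kg, $1,120,558.23):
Code M-703 is under a tariff-rate quota (threshold 3,521 kg). In-quota: 3,521 kg at 2%; over-quota: 1,748 kg at 24%.
Pro-rata value split: in-quota = $1,120,558.23 × 3,521/5,269 = $748,811.07; over-quota = $1,120,558.23 − $748,811.07 = $371,747.16.
In-quota duty = $748,811.07 × 2% = $14,976.22. Over-quota duty = $371,747.16 × 24% = $89,219.32.
Line duty = $14,976.22 + $89,219.32 = $104,195.54.
Line 2 (H-939, Eriistan, 3,223 m², $507,267.97):
Base rate for H-939 is 30%.
Origin Eriistan qualifies under the Pelos–Eriistan agreement and H-939 is covered: preferential rate 21% applies instead.
Duty = $507,267.97 × 21% = $106,526.27.
Line 3 (K-841, Eriistan, 978 kg, $185,448.36):
Base rate for K-841 is 8% + $1.62/kg.
Origin Eriistan qualifies under the Pelos–Eriistan agreement and K-841 is covered: preferential rate 7% applies instead.
The additional-duty order on K-841 targets Karena, not Eriistan; it does not apply.
Duty = $185,448.36 × 7% = $12,981.39.
Total = $104,195.54 + $106,526.27 + $12,981.39 = $223,703.20.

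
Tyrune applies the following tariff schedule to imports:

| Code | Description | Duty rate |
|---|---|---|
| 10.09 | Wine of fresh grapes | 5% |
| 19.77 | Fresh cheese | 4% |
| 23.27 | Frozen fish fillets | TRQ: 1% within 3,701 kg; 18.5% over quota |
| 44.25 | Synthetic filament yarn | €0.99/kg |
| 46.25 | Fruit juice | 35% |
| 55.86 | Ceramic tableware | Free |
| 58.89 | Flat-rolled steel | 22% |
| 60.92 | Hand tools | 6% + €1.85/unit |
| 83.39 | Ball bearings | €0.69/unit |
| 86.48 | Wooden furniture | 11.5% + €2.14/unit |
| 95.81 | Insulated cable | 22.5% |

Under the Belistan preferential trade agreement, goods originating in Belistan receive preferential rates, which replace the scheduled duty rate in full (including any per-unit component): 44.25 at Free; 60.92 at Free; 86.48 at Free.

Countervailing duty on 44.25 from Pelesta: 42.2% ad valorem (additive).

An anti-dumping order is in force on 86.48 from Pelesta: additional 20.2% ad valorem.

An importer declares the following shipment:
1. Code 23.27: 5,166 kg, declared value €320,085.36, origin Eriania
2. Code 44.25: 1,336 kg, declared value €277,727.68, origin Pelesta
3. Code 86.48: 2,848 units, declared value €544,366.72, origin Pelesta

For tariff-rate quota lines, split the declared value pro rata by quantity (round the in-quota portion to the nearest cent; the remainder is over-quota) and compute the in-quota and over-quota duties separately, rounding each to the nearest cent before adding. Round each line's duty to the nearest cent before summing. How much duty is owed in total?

Line 1 (23.27, Eriania, 5,166 kg, €320,085.36):
Code 23.27 is under a tariff-rate quota (threshold 3,701 kg). In-quota: 3,701 kg at 1%; over-quota: 1,465 kg at 18.5%.
Pro-rata value split: in-quota = €320,085.36 × 3,701/5,166 = €229,313.96; over-quota = €320,085.36 − €229,313.96 = €90,771.40.
In-quota duty = €229,313.96 × 1% = €2,293.14. Over-quota duty = €90,771.40 × 18.5% = €16,792.71.
Line duty = €2,293.14 + €16,792.71 = €19,085.85.
Line 2 (44.25, Pelesta, 1,336 kg, €277,727.68):
Base rate for 44.25 is €0.99/kg.
44.25 has an FTA preferential rate, but origin Pelesta is not Belistan; base rate stands.
Additional duty on 44.25 from Pelesta: +42.2% ad valorem. Applied ad valorem rate = 42.2%.
Duty = €277,727.68 × 42.2% + 1,336 × €0.99 = €118,523.72.
Line 3 (86.48, Pelesta, 2,848 units, €544,366.72):
Base rate for 86.48 is 11.5% + €2.14/unit.
86.48 has an FTA preferential rate, but origin Pelesta is not Belistan; base rate stands.
Additional duty on 86.48 from Pelesta: +20.2%. Applied ad valorem rate: 11.5% + 20.2% = 31.7%.
Duty = €544,366.72 × 31.7% + 2,848 × €2.14 = €178,658.97.
Total = €19,085.85 + €118,523.72 + €178,658.97 = €316,268.54.

€316,268.54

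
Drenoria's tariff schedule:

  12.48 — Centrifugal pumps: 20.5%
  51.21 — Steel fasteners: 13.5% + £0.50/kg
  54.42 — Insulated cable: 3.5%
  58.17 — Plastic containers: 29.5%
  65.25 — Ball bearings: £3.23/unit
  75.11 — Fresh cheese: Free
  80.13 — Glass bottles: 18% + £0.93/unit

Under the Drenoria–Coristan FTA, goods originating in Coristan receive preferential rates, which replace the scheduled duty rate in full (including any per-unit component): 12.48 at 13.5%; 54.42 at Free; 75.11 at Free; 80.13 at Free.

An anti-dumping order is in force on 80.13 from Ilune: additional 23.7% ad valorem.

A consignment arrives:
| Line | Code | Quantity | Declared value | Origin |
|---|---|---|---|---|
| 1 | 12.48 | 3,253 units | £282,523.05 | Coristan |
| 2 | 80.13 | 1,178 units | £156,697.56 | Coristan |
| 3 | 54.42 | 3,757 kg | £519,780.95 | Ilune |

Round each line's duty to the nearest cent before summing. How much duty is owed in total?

Line 1 (12.48, Coristan, 3,253 units, £282,523.05):
Base rate for 12.48 is 20.5%.
Origin Coristan qualifies under the Drenoria–Coristan agreement and 12.48 is covered: preferential rate 13.5% applies instead.
Duty = £282,523.05 × 13.5% = £38,140.61.
Line 2 (80.13, Coristan, 1,178 units, £156,697.56):
Base rate for 80.13 is 18% + £0.93/unit.
Origin Coristan qualifies under the Drenoria–Coristan agreement and 80.13 is covered: preferential rate Free applies instead.
The additional-duty order on 80.13 targets Ilune, not Coristan; it does not apply.
Duty = £156,697.56 × 0% = £0.00.
Line 3 (54.42, Ilune, 3,757 kg, £519,780.95):
Base rate for 54.42 is 3.5%.
54.42 has an FTA preferential rate, but origin Ilune is not Coristan; base rate stands.
Duty = £519,780.95 × 3.5% = £18,192.33.
Total = £38,140.61 + £0.00 + £18,192.33 = £56,332.94.

£56,332.94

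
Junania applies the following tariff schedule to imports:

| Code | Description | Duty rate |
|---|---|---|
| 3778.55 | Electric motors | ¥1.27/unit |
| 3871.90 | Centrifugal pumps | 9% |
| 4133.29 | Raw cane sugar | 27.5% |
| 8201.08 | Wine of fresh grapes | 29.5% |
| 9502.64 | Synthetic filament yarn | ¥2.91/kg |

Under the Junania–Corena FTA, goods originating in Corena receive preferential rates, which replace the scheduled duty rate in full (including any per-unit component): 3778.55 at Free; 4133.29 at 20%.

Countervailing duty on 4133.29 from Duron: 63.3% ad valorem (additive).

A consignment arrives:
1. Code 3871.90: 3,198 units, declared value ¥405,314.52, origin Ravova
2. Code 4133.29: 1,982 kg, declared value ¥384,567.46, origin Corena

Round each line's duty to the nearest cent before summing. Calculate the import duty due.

¥113,391.80

Line 1 (3871.90, Ravova, 3,198 units, ¥405,314.52):
Base rate for 3871.90 is 9%.
Duty = ¥405,314.52 × 9% = ¥36,478.31.
Line 2 (4133.29, Corena, 1,982 kg, ¥384,567.46):
Base rate for 4133.29 is 27.5%.
Origin Corena qualifies under the Junania–Corena agreement and 4133.29 is covered: preferential rate 20% applies instead.
The additional-duty order on 4133.29 targets Duron, not Corena; it does not apply.
Duty = ¥384,567.46 × 20% = ¥76,913.49.
Total = ¥36,478.31 + ¥76,913.49 = ¥113,391.80.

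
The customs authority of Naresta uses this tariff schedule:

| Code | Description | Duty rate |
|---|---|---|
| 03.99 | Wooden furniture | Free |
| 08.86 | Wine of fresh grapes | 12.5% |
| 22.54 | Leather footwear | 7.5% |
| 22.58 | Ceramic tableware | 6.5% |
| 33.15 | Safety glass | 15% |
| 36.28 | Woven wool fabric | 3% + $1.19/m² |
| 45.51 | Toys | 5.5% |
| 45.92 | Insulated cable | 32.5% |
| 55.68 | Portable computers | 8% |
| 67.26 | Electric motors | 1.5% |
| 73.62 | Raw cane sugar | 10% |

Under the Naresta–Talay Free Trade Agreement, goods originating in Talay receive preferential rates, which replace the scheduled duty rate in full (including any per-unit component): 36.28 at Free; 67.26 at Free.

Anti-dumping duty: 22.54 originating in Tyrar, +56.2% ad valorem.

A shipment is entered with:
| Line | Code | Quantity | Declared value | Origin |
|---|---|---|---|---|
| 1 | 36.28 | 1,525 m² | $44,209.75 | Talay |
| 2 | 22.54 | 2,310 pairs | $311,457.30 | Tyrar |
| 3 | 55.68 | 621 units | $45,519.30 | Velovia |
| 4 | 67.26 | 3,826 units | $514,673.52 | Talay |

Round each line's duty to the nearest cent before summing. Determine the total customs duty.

$202,039.84

Line 1 (36.28, Talay, 1,525 m², $44,209.75):
Base rate for 36.28 is 3% + $1.19/m².
Origin Talay qualifies under the Naresta–Talay agreement and 36.28 is covered: preferential rate Free applies instead.
Duty = $44,209.75 × 0% = $0.00.
Line 2 (22.54, Tyrar, 2,310 pairs, $311,457.30):
Base rate for 22.54 is 7.5%.
Additional duty on 22.54 from Tyrar: +56.2%. Applied ad valorem rate: 7.5% + 56.2% = 63.7%.
Duty = $311,457.30 × 63.7% = $198,398.30.
Line 3 (55.68, Velovia, 621 units, $45,519.30):
Base rate for 55.68 is 8%.
Duty = $45,519.30 × 8% = $3,641.54.
Line 4 (67.26, Talay, 3,826 units, $514,673.52):
Base rate for 67.26 is 1.5%.
Origin Talay qualifies under the Naresta–Talay agreement and 67.26 is covered: preferential rate Free applies instead.
Duty = $514,673.52 × 0% = $0.00.
Total = $0.00 + $198,398.30 + $3,641.54 + $0.00 = $202,039.84.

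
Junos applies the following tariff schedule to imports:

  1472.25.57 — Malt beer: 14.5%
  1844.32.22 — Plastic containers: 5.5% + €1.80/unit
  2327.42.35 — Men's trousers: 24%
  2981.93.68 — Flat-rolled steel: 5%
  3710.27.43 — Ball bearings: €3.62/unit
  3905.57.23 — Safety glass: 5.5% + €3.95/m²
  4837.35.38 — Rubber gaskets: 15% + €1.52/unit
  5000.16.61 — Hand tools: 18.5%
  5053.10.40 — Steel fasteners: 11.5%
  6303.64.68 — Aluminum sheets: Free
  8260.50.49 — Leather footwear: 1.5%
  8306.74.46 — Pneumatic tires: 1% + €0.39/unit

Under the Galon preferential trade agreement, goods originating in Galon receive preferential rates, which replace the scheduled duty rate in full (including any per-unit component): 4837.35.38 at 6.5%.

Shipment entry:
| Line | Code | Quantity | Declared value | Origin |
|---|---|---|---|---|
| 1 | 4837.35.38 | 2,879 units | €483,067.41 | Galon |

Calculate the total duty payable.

€31,399.38

Line 1 (4837.35.38, Galon, 2,879 units, €483,067.41):
Base rate for 4837.35.38 is 15% + €1.52/unit.
Origin Galon qualifies under the Junos–Galon agreement and 4837.35.38 is covered: preferential rate 6.5% applies instead.
Duty = €483,067.41 × 6.5% = €31,399.38.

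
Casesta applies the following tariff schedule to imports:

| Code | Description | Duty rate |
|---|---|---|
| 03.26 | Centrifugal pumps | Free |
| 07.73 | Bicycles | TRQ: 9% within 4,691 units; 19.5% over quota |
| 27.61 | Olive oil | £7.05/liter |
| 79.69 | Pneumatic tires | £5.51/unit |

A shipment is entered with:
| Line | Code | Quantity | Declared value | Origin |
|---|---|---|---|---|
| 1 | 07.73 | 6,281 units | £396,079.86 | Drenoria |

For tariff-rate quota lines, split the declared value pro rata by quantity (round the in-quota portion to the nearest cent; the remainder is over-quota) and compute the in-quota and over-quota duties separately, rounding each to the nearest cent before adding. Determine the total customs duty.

Line 1 (07.73, Drenoria, 6,281 units, £396,079.86):
Code 07.73 is under a tariff-rate quota (threshold 4,691 units). In-quota: 4,691 units at 9%; over-quota: 1,590 units at 19.5%.
Pro-rata value split: in-quota = £396,079.86 × 4,691/6,281 = £295,814.46; over-quota = £396,079.86 − £295,814.46 = £100,265.40.
In-quota duty = £295,814.46 × 9% = £26,623.30. Over-quota duty = £100,265.40 × 19.5% = £19,551.75.
Line duty = £26,623.30 + £19,551.75 = £46,175.05.

£46,175.05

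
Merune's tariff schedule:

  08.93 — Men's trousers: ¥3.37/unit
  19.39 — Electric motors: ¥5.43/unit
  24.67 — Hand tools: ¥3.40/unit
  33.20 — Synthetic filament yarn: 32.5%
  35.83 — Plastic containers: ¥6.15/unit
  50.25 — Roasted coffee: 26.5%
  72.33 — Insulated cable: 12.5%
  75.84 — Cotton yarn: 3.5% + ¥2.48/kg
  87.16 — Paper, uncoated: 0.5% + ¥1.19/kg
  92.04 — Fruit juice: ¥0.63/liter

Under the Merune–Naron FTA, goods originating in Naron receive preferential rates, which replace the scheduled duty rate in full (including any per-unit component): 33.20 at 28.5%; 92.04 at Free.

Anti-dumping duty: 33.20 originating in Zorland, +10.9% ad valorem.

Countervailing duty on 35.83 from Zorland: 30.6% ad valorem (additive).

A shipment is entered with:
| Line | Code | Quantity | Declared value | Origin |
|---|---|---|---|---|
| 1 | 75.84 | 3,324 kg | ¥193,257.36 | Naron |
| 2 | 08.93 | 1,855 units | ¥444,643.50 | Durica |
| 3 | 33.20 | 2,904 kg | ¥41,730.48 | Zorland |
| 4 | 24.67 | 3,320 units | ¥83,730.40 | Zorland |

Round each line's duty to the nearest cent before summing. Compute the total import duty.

¥50,657.91

Line 1 (75.84, Naron, 3,324 kg, ¥193,257.36):
Base rate for 75.84 is 3.5% + ¥2.48/kg.
Origin Naron is the FTA partner but 75.84 is not on the preference list; base rate stands.
Duty = ¥193,257.36 × 3.5% + 3,324 × ¥2.48 = ¥15,007.53.
Line 2 (08.93, Durica, 1,855 units, ¥444,643.50):
Base rate for 08.93 is ¥3.37/unit.
Duty = 1,855 × ¥3.37 = ¥6,251.35.
Line 3 (33.20, Zorland, 2,904 kg, ¥41,730.48):
Base rate for 33.20 is 32.5%.
33.20 has an FTA preferential rate, but origin Zorland is not Naron; base rate stands.
Additional duty on 33.20 from Zorland: +10.9%. Applied ad valorem rate: 32.5% + 10.9% = 43.4%.
Duty = ¥41,730.48 × 43.4% = ¥18,111.03.
Line 4 (24.67, Zorland, 3,320 units, ¥83,730.40):
Base rate for 24.67 is ¥3.40/unit.
Duty = 3,320 × ¥3.40 = ¥11,288.00.
Total = ¥15,007.53 + ¥6,251.35 + ¥18,111.03 + ¥11,288.00 = ¥50,657.91.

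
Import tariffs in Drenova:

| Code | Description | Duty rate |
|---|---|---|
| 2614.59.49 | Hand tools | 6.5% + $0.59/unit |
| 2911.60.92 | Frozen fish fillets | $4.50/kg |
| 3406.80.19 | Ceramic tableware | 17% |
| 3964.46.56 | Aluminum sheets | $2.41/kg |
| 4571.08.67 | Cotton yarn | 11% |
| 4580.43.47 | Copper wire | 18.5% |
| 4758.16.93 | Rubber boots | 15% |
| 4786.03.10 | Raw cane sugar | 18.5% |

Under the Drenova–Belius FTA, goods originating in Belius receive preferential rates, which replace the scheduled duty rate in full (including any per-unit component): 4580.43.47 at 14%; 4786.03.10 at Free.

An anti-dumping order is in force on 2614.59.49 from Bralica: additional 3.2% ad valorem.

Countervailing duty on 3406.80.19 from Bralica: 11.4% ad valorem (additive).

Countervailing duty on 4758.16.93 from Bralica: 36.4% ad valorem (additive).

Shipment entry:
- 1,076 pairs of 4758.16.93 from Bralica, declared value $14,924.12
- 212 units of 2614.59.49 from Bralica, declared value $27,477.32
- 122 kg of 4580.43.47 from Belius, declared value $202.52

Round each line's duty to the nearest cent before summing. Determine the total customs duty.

$10,489.73

Line 1 (4758.16.93, Bralica, 1,076 pairs, $14,924.12):
Base rate for 4758.16.93 is 15%.
Additional duty on 4758.16.93 from Bralica: +36.4%. Applied ad valorem rate: 15% + 36.4% = 51.4%.
Duty = $14,924.12 × 51.4% = $7,671.00.
Line 2 (2614.59.49, Bralica, 212 units, $27,477.32):
Base rate for 2614.59.49 is 6.5% + $0.59/unit.
Additional duty on 2614.59.49 from Bralica: +3.2%. Applied ad valorem rate: 6.5% + 3.2% = 9.7%.
Duty = $27,477.32 × 9.7% + 212 × $0.59 = $2,790.38.
Line 3 (4580.43.47, Belius, 122 kg, $202.52):
Base rate for 4580.43.47 is 18.5%.
Origin Belius qualifies under the Drenova–Belius agreement and 4580.43.47 is covered: preferential rate 14% applies instead.
Duty = $202.52 × 14% = $28.35.
Total = $7,671.00 + $2,790.38 + $28.35 = $10,489.73.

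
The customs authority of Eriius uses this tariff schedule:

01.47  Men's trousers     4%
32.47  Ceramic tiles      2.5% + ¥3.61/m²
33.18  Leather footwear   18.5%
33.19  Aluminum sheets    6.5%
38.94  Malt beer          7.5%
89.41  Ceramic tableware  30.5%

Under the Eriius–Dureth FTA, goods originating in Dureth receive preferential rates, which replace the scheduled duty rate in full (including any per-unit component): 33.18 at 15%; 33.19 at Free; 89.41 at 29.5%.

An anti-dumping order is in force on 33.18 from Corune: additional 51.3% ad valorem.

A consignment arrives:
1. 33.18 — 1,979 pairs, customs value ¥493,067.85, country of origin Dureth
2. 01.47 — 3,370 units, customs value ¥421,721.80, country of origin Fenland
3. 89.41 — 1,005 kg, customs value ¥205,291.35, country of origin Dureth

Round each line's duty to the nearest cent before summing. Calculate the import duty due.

Line 1 (33.18, Dureth, 1,979 pairs, ¥493,067.85):
Base rate for 33.18 is 18.5%.
Origin Dureth qualifies under the Eriius–Dureth agreement and 33.18 is covered: preferential rate 15% applies instead.
The additional-duty order on 33.18 targets Corune, not Dureth; it does not apply.
Duty = ¥493,067.85 × 15% = ¥73,960.18.
Line 2 (01.47, Fenland, 3,370 units, ¥421,721.80):
Base rate for 01.47 is 4%.
Duty = ¥421,721.80 × 4% = ¥16,868.87.
Line 3 (89.41, Dureth, 1,005 kg, ¥205,291.35):
Base rate for 89.41 is 30.5%.
Origin Dureth qualifies under the Eriius–Dureth agreement and 89.41 is covered: preferential rate 29.5% applies instead.
Duty = ¥205,291.35 × 29.5% = ¥60,560.95.
Total = ¥73,960.18 + ¥16,868.87 + ¥60,560.95 = ¥151,390.00.

¥151,390.00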